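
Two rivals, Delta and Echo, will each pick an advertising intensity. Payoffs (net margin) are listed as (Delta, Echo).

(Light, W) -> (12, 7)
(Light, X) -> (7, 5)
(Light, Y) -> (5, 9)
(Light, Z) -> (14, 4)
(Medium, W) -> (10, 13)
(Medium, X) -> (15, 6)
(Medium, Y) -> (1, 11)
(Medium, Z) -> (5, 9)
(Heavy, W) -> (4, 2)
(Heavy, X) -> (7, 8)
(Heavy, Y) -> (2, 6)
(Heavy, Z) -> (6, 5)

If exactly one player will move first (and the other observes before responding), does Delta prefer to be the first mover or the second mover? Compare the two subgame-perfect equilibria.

If Delta leads: Echo's best replies are Light→Y, Medium→W, Heavy→X; Delta's induced payoffs 5, 10, 7; outcome (Medium, W), payoffs (10, 13).
If Echo leads: Delta's best replies are W→Light, X→Medium, Y→Light, Z→Light; Echo's induced payoffs 7, 6, 9, 4; outcome (Light, Y), payoffs (5, 9).
Delta gets 10 moving first and 5 moving second, so Delta prefers to move first.

first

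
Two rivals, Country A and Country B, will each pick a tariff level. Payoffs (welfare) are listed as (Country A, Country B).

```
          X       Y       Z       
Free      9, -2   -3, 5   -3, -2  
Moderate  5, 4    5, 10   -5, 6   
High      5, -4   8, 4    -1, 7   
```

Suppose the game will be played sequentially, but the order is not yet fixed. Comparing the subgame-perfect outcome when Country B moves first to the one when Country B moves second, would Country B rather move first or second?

If Country A leads: Country B's best replies are Free→Y, Moderate→Y, High→Z; Country A's induced payoffs -3, 5, -1; outcome (Moderate, Y), payoffs (5, 10).
If Country B leads: Country A's best replies are X→Free, Y→High, Z→High; Country B's induced payoffs -2, 4, 7; outcome (High, Z), payoffs (-1, 7).
Country B gets 7 moving first and 10 moving second, so Country B prefers to move second.

second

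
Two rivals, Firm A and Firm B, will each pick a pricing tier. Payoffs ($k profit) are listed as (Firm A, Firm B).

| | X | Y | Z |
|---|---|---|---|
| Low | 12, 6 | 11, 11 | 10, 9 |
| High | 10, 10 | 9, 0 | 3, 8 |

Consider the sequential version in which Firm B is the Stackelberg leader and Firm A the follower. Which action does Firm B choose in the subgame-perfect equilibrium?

Firm A best-responds to each possible Firm B move:
- X → Firm A plays Low (best of 12, 10); Firm B gets 6.
- Y → Firm A plays Low (best of 11, 9); Firm B gets 11.
- Z → Firm A plays Low (best of 10, 3); Firm B gets 9.
Maximizing over 6, 11, 9, Firm B chooses Y. Subgame-perfect outcome: (Low, Y) with payoffs (11, 11).

Y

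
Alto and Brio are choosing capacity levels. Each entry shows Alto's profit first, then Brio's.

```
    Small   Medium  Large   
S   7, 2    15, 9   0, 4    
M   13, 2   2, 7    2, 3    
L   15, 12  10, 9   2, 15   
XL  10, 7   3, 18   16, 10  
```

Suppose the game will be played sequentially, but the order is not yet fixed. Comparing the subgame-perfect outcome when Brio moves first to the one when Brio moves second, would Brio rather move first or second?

first

If Alto leads: Brio's best replies are S→Medium, M→Medium, L→Large, XL→Medium; Alto's induced payoffs 15, 2, 2, 3; outcome (S, Medium), payoffs (15, 9).
If Brio leads: Alto's best replies are Small→L, Medium→S, Large→XL; Brio's induced payoffs 12, 9, 10; outcome (L, Small), payoffs (15, 12).
Brio gets 12 moving first and 9 moving second, so Brio prefers to move first.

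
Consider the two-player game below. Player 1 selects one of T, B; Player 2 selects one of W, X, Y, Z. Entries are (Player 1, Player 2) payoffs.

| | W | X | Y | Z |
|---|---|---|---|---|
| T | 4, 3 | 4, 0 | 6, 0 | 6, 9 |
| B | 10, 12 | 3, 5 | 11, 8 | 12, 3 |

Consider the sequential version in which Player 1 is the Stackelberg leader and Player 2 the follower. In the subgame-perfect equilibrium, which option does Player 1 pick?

B

Backward induction with Player 1 moving first.
- T: Player 2 compares 3, 0, 0, 9 and picks Z; Player 1 would get 6.
- B: Player 2 compares 12, 5, 8, 3 and picks W; Player 1 would get 10.
Maximizing over 6, 10, Player 1 chooses B. Subgame-perfect outcome: (B, W) with payoffs (10, 12).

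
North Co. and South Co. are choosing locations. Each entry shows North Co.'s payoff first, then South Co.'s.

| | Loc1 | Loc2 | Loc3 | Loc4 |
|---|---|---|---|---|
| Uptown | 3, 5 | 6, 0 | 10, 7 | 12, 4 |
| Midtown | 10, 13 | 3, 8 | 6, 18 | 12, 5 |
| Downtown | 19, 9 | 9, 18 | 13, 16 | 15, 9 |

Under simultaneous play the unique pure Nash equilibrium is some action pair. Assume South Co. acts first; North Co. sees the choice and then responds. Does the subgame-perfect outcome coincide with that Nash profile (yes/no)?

yes

North Co. best-responds to each possible South Co. move:
- Loc1: BR = Downtown, leader payoff 9.
- Loc2: BR = Downtown, leader payoff 18.
- Loc3: BR = Downtown, leader payoff 16.
- Loc4: BR = Downtown, leader payoff 9.
Maximizing over 9, 18, 16, 9, South Co. chooses Loc2. Subgame-perfect outcome: (Downtown, Loc2) with payoffs (9, 18).
Now find the simultaneous Nash equilibrium.
North Co.'s best replies: Loc1→Downtown; Loc2→Downtown; Loc3→Downtown; Loc4→Downtown.
South Co.'s best replies: Uptown→Loc3; Midtown→Loc3; Downtown→Loc2.
Only (Downtown, Loc2) has each player best-responding; Nash payoffs (9, 18).
Sequential outcome (Downtown, Loc2) coincides with the Nash profile (Downtown, Loc2).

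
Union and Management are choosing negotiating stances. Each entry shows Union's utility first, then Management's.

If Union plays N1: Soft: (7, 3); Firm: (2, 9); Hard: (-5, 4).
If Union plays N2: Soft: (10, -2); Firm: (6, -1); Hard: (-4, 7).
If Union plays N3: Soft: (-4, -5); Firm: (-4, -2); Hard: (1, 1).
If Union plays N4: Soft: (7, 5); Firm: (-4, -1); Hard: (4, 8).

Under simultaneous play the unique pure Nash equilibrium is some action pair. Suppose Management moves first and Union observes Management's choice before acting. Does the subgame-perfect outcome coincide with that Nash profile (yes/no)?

Work backward from Union's decision.
- Soft: Union compares 7, 10, -4, 7 and picks N2; Management would get -2.
- Firm: Union compares 2, 6, -4, -4 and picks N2; Management would get -1.
- Hard: Union compares -5, -4, 1, 4 and picks N4; Management would get 8.
Maximizing over -2, -1, 8, Management chooses Hard. Subgame-perfect outcome: (N4, Hard) with payoffs (4, 8).
For the simultaneous game, intersect best replies.
Union's best replies: Soft→N2; Firm→N2; Hard→N4.
Management's best replies: N1→Firm; N2→Hard; N3→Hard; N4→Hard.
The unique mutual best reply is (N4, Hard), giving (4, 8).
Sequential outcome (N4, Hard) coincides with the Nash profile (N4, Hard).

yes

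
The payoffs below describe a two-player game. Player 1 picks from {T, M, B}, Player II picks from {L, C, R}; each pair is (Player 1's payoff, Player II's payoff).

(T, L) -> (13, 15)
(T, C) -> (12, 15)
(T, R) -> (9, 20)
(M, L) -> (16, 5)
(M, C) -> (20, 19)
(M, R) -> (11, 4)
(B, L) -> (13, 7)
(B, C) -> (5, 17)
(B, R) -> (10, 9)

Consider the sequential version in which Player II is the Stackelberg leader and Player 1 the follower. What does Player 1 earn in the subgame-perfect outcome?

Player 1 best-responds to each possible Player II move:
- L: Player 1 compares 13, 16, 13 and picks M; Player II would get 5.
- C: Player 1 compares 12, 20, 5 and picks M; Player II would get 19.
- R: Player 1 compares 9, 11, 10 and picks M; Player II would get 4.
Among 5, 19, 4, the best is 19 at C. Subgame-perfect outcome: (M, C) with payoffs (20, 19).

20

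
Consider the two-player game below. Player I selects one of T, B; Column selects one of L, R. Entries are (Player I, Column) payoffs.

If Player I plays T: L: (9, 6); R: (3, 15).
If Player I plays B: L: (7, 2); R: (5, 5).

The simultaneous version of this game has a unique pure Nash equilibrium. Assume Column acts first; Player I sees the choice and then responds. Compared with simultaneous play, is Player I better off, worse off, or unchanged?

better off

Player I best-responds to each possible Column move:
- L: Player I compares 9, 7 and picks T; Column would get 6.
- R: Player I compares 3, 5 and picks B; Column would get 5.
Among 6, 5, the best is 6 at L. Subgame-perfect outcome: (T, L) with payoffs (9, 6).
Now find the simultaneous Nash equilibrium.
Player I's best replies: L→T; R→B.
Column's best replies: T→R; B→R.
Only (B, R) has each player best-responding; Nash payoffs (5, 5).
Player I earns 9 sequentially versus 5 at the Nash outcome: better off.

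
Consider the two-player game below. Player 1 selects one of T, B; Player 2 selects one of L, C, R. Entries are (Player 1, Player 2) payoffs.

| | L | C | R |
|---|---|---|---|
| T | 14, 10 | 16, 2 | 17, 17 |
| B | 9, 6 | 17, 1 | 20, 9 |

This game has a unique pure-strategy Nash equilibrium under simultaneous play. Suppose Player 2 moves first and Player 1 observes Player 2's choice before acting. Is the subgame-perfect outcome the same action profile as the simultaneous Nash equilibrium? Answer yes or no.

Work backward from Player 1's decision.
- L → Player 1 plays T (best of 14, 9); Player 2 gets 10.
- C → Player 1 plays B (best of 16, 17); Player 2 gets 1.
- R → Player 1 plays B (best of 17, 20); Player 2 gets 9.
Player 2's induced payoffs are 10, 1, 9, so Player 2 commits to L. Subgame-perfect outcome: (T, L) with payoffs (14, 10).
Under simultaneous play:
Player 1's best replies: L→T; C→B; R→B.
Player 2's best replies: T→R; B→R.
The unique mutual best reply is (B, R), giving (20, 9).
Sequential outcome (T, L) differs from the Nash profile (B, R).

no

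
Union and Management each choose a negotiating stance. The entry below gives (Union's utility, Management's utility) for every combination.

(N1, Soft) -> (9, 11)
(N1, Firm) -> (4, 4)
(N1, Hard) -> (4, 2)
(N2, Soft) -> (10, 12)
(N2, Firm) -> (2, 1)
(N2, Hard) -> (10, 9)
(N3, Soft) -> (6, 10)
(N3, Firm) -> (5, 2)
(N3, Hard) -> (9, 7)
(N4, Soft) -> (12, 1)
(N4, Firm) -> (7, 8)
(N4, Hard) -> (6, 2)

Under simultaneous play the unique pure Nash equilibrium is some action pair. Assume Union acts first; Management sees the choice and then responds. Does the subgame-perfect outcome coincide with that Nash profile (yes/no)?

Management best-responds to each possible Union move:
- N1: BR = Soft, leader payoff 9.
- N2: BR = Soft, leader payoff 10.
- N3: BR = Soft, leader payoff 6.
- N4: BR = Firm, leader payoff 7.
Maximizing over 9, 10, 6, 7, Union chooses N2. Subgame-perfect outcome: (N2, Soft) with payoffs (10, 12).
Under simultaneous play:
Union's best replies: Soft→N4; Firm→N4; Hard→N2.
Management's best replies: N1→Soft; N2→Soft; N3→Soft; N4→Firm.
Only (N4, Firm) has each player best-responding; Nash payoffs (7, 8).
Sequential outcome (N2, Soft) differs from the Nash profile (N4, Firm).

no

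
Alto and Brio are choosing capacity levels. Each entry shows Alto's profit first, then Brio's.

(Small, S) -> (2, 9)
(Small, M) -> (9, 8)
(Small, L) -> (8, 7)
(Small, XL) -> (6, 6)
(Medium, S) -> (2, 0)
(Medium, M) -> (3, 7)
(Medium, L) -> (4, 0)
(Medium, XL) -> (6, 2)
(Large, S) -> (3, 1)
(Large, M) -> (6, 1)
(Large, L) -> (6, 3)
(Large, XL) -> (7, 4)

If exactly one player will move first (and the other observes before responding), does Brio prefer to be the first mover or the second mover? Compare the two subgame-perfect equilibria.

first

If Alto leads: Brio's best replies are Small→S, Medium→M, Large→XL; Alto's induced payoffs 2, 3, 7; outcome (Large, XL), payoffs (7, 4).
If Brio leads: Alto's best replies are S→Large, M→Small, L→Small, XL→Large; Brio's induced payoffs 1, 8, 7, 4; outcome (Small, M), payoffs (9, 8).
Brio gets 8 moving first and 4 moving second, so Brio prefers to move first.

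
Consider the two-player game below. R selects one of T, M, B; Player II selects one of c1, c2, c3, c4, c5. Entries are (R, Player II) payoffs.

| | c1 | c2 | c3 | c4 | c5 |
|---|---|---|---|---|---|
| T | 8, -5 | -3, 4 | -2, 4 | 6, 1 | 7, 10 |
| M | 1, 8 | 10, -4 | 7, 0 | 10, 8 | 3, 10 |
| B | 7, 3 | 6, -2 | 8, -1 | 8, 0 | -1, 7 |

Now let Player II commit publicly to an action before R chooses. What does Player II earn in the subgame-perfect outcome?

R best-responds to each possible Player II move:
- c1 → R plays T (best of 8, 1, 7); Player II gets -5.
- c2 → R plays M (best of -3, 10, 6); Player II gets -4.
- c3 → R plays B (best of -2, 7, 8); Player II gets -1.
- c4 → R plays M (best of 6, 10, 8); Player II gets 8.
- c5 → R plays T (best of 7, 3, -1); Player II gets 10.
Maximizing over -5, -4, -1, 8, 10, Player II chooses c5. Subgame-perfect outcome: (T, c5) with payoffs (7, 10).

10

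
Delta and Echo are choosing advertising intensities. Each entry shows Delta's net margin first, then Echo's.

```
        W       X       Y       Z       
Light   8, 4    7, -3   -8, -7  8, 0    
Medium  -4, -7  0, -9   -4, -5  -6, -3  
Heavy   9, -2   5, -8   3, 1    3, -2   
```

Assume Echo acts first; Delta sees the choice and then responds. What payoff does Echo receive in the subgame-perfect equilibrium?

Delta best-responds to each possible Echo move:
- W → Delta plays Heavy (best of 8, -4, 9); Echo gets -2.
- X → Delta plays Light (best of 7, 0, 5); Echo gets -3.
- Y → Delta plays Heavy (best of -8, -4, 3); Echo gets 1.
- Z → Delta plays Light (best of 8, -6, 3); Echo gets 0.
Among -2, -3, 1, 0, the best is 1 at Y. Subgame-perfect outcome: (Heavy, Y) with payoffs (3, 1).

1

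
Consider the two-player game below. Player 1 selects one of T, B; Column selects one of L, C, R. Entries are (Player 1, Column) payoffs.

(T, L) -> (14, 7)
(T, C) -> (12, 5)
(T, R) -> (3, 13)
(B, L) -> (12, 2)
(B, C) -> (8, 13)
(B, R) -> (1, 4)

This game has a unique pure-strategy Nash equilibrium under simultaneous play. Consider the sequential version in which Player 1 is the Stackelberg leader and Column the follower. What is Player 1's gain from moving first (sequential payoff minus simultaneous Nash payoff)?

Column best-responds to each possible Player 1 move:
- T: Column compares 7, 5, 13 and picks R; Player 1 would get 3.
- B: Column compares 2, 13, 4 and picks C; Player 1 would get 8.
Player 1's induced payoffs are 3, 8, so Player 1 commits to B. Subgame-perfect outcome: (B, C) with payoffs (8, 13).
Under simultaneous play:
Player 1's best replies: L→T; C→T; R→T.
Column's best replies: T→R; B→C.
The unique mutual best reply is (T, R), giving (3, 13).
Player 1's commitment gain: 8 − 3 = 5.

5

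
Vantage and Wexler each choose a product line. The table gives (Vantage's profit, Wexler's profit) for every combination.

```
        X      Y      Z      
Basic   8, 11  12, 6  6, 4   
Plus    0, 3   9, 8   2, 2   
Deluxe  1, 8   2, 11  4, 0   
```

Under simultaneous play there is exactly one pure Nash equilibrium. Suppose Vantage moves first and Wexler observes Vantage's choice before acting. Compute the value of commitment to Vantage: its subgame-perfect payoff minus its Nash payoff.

Solve by backward induction (Vantage leads).
- Basic: BR = X, leader payoff 8.
- Plus: BR = Y, leader payoff 9.
- Deluxe: BR = Y, leader payoff 2.
Among 8, 9, 2, the best is 9 at Plus. Subgame-perfect outcome: (Plus, Y) with payoffs (9, 8).
For the simultaneous game, intersect best replies.
Vantage's best replies: X→Basic; Y→Basic; Z→Basic.
Wexler's best replies: Basic→X; Plus→Y; Deluxe→Y.
The unique mutual best reply is (Basic, X), giving (8, 11).
Vantage's commitment gain: 9 − 8 = 1.

1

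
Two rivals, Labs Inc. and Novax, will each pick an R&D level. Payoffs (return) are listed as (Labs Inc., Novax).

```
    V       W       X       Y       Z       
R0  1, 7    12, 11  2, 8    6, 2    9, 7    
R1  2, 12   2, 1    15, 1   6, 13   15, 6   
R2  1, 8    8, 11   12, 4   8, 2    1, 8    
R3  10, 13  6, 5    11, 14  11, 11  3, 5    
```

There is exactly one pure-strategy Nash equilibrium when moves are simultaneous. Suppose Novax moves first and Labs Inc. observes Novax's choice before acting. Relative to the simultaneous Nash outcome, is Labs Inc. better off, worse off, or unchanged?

worse off

Solve by backward induction (Novax leads).
- V: BR = R3, leader payoff 13.
- W: BR = R0, leader payoff 11.
- X: BR = R1, leader payoff 1.
- Y: BR = R3, leader payoff 11.
- Z: BR = R1, leader payoff 6.
Among 13, 11, 1, 11, 6, the best is 13 at V. Subgame-perfect outcome: (R3, V) with payoffs (10, 13).
Under simultaneous play:
Labs Inc.'s best replies: V→R3; W→R0; X→R1; Y→R3; Z→R1.
Novax's best replies: R0→W; R1→Y; R2→W; R3→X.
Only (R0, W) has each player best-responding; Nash payoffs (12, 11).
Labs Inc. earns 10 sequentially versus 12 at the Nash outcome: worse off.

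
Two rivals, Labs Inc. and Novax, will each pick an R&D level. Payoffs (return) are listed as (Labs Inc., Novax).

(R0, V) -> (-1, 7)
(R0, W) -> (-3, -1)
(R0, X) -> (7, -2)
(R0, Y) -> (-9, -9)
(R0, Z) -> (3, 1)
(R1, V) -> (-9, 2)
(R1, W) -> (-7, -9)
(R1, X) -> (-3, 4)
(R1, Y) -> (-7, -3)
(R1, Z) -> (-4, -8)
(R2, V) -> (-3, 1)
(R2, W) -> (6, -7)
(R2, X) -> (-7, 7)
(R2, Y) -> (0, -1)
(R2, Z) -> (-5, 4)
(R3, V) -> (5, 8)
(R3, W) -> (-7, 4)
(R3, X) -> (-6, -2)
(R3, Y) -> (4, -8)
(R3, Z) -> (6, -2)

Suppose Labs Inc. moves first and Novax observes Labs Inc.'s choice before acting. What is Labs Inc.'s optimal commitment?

Work backward from Novax's decision.
- R0: Novax compares 7, -1, -2, -9, 1 and picks V; Labs Inc. would get -1.
- R1: Novax compares 2, -9, 4, -3, -8 and picks X; Labs Inc. would get -3.
- R2: Novax compares 1, -7, 7, -1, 4 and picks X; Labs Inc. would get -7.
- R3: Novax compares 8, 4, -2, -8, -2 and picks V; Labs Inc. would get 5.
Among -1, -3, -7, 5, the best is 5 at R3. Subgame-perfect outcome: (R3, V) with payoffs (5, 8).

R3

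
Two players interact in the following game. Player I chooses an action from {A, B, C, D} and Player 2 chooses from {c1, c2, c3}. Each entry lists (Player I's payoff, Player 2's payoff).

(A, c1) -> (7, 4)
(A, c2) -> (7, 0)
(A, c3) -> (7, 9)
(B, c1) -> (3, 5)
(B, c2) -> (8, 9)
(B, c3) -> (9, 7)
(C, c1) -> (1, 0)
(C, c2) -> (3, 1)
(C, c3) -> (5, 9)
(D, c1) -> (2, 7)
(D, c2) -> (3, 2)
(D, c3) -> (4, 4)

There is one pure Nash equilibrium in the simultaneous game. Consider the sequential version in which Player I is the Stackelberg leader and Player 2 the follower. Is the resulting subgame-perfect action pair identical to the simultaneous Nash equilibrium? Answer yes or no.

yes

Player 2 best-responds to each possible Player I move:
- A: Player 2 compares 4, 0, 9 and picks c3; Player I would get 7.
- B: Player 2 compares 5, 9, 7 and picks c2; Player I would get 8.
- C: Player 2 compares 0, 1, 9 and picks c3; Player I would get 5.
- D: Player 2 compares 7, 2, 4 and picks c1; Player I would get 2.
Player I's induced payoffs are 7, 8, 5, 2, so Player I commits to B. Subgame-perfect outcome: (B, c2) with payoffs (8, 9).
Now find the simultaneous Nash equilibrium.
Player I's best replies: c1→A; c2→B; c3→B.
Player 2's best replies: A→c3; B→c2; C→c3; D→c1.
The unique mutual best reply is (B, c2), giving (8, 9).
Sequential outcome (B, c2) coincides with the Nash profile (B, c2).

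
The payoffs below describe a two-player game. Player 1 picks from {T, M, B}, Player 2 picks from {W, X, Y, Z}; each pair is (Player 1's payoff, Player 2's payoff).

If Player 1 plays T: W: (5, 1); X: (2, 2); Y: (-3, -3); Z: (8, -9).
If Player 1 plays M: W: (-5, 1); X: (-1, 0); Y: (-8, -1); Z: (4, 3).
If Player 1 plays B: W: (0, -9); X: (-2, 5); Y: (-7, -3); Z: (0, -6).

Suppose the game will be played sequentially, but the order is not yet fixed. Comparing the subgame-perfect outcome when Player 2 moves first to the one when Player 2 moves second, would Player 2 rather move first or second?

If Player 1 leads: Player 2's best replies are T→X, M→Z, B→X; Player 1's induced payoffs 2, 4, -2; outcome (M, Z), payoffs (4, 3).
If Player 2 leads: Player 1's best replies are W→T, X→T, Y→T, Z→T; Player 2's induced payoffs 1, 2, -3, -9; outcome (T, X), payoffs (2, 2).
Player 2 gets 2 moving first and 3 moving second, so Player 2 prefers to move second.

second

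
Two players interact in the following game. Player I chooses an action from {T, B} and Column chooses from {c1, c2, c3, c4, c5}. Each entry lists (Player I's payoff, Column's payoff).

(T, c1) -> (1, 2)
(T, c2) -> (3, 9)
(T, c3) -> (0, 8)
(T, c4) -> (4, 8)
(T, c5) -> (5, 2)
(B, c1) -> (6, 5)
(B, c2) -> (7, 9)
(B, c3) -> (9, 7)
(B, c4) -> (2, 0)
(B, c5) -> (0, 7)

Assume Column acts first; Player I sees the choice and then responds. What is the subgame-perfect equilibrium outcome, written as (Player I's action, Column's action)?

(B, c2)

Backward induction with Column moving first.
- c1: BR = B, leader payoff 5.
- c2: BR = B, leader payoff 9.
- c3: BR = B, leader payoff 7.
- c4: BR = T, leader payoff 8.
- c5: BR = T, leader payoff 2.
Column's induced payoffs are 5, 9, 7, 8, 2, so Column commits to c2. Subgame-perfect outcome: (B, c2) with payoffs (7, 9).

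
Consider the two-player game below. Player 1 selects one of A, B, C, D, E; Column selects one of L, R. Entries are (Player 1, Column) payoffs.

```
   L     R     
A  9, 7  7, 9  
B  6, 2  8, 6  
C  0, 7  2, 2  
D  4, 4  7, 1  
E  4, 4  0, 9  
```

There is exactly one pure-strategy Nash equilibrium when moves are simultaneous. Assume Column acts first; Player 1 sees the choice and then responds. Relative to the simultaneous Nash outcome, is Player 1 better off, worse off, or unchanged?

Player 1 best-responds to each possible Column move:
- L → Player 1 plays A (best of 9, 6, 0, 4, 4); Column gets 7.
- R → Player 1 plays B (best of 7, 8, 2, 7, 0); Column gets 6.
Among 7, 6, the best is 7 at L. Subgame-perfect outcome: (A, L) with payoffs (9, 7).
For the simultaneous game, intersect best replies.
Player 1's best replies: L→A; R→B.
Column's best replies: A→R; B→R; C→L; D→L; E→R.
The unique mutual best reply is (B, R), giving (8, 6).
Player 1 earns 9 sequentially versus 8 at the Nash outcome: better off.

better off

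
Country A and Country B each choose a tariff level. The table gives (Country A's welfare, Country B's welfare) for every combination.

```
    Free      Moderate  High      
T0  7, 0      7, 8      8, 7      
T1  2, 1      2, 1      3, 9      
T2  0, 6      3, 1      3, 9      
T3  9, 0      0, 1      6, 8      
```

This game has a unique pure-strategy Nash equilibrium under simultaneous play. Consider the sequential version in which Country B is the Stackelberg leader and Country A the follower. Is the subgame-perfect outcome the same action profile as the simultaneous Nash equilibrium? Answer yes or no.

yes

Backward induction with Country B moving first.
- Free: Country A compares 7, 2, 0, 9 and picks T3; Country B would get 0.
- Moderate: Country A compares 7, 2, 3, 0 and picks T0; Country B would get 8.
- High: Country A compares 8, 3, 3, 6 and picks T0; Country B would get 7.
Among 0, 8, 7, the best is 8 at Moderate. Subgame-perfect outcome: (T0, Moderate) with payoffs (7, 8).
For the simultaneous game, intersect best replies.
Country A's best replies: Free→T3; Moderate→T0; High→T0.
Country B's best replies: T0→Moderate; T1→High; T2→High; T3→High.
Only (T0, Moderate) has each player best-responding; Nash payoffs (7, 8).
Sequential outcome (T0, Moderate) coincides with the Nash profile (T0, Moderate).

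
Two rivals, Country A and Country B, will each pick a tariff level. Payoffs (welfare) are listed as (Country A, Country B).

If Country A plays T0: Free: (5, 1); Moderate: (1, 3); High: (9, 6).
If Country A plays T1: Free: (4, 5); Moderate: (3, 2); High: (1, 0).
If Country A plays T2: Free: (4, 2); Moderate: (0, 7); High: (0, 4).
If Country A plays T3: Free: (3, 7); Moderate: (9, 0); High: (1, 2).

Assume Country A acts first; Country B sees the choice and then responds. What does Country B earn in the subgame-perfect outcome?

6

Work backward from Country B's decision.
- T0: Country B compares 1, 3, 6 and picks High; Country A would get 9.
- T1: Country B compares 5, 2, 0 and picks Free; Country A would get 4.
- T2: Country B compares 2, 7, 4 and picks Moderate; Country A would get 0.
- T3: Country B compares 7, 0, 2 and picks Free; Country A would get 3.
Among 9, 4, 0, 3, the best is 9 at T0. Subgame-perfect outcome: (T0, High) with payoffs (9, 6).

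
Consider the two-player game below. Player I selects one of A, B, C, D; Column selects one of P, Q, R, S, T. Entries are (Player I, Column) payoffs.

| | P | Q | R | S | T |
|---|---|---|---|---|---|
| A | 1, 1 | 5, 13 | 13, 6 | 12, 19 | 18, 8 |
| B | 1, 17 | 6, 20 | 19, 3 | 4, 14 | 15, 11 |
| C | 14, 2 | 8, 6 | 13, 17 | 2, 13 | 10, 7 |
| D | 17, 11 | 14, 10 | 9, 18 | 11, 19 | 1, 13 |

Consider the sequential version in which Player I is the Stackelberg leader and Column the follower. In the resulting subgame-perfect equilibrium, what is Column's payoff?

Column best-responds to each possible Player I move:
- A: BR = S, leader payoff 12.
- B: BR = Q, leader payoff 6.
- C: BR = R, leader payoff 13.
- D: BR = S, leader payoff 11.
Player I's induced payoffs are 12, 6, 13, 11, so Player I commits to C. Subgame-perfect outcome: (C, R) with payoffs (13, 17).

17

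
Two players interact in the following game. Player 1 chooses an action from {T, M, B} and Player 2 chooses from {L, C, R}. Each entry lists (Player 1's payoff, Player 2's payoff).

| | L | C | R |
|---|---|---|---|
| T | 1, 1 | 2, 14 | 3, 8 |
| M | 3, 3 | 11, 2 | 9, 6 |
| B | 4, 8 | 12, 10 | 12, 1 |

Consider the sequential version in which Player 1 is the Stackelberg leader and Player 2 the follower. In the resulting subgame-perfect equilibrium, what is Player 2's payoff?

10

Player 2 best-responds to each possible Player 1 move:
- T: BR = C, leader payoff 2.
- M: BR = R, leader payoff 9.
- B: BR = C, leader payoff 12.
Among 2, 9, 12, the best is 12 at B. Subgame-perfect outcome: (B, C) with payoffs (12, 10).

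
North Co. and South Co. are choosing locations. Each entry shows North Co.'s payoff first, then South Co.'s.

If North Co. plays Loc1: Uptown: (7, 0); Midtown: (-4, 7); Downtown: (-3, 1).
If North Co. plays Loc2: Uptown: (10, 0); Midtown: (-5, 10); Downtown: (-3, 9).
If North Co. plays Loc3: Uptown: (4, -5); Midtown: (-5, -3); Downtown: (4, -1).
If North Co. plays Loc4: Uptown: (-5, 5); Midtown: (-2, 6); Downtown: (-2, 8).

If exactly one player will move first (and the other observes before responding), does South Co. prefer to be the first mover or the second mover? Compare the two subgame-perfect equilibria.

first

If North Co. leads: South Co.'s best replies are Loc1→Midtown, Loc2→Midtown, Loc3→Downtown, Loc4→Downtown; North Co.'s induced payoffs -4, -5, 4, -2; outcome (Loc3, Downtown), payoffs (4, -1).
If South Co. leads: North Co.'s best replies are Uptown→Loc2, Midtown→Loc4, Downtown→Loc3; South Co.'s induced payoffs 0, 6, -1; outcome (Loc4, Midtown), payoffs (-2, 6).
South Co. gets 6 moving first and -1 moving second, so South Co. prefers to move first.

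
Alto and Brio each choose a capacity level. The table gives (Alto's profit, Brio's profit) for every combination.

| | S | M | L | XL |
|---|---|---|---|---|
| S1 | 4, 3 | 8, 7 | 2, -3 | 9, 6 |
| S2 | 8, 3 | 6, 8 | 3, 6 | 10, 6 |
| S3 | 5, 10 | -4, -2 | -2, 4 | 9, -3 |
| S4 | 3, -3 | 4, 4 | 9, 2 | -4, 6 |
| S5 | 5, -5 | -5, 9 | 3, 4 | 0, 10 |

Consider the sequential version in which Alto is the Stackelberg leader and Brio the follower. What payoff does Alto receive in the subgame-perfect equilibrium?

Brio best-responds to each possible Alto move:
- S1: Brio compares 3, 7, -3, 6 and picks M; Alto would get 8.
- S2: Brio compares 3, 8, 6, 6 and picks M; Alto would get 6.
- S3: Brio compares 10, -2, 4, -3 and picks S; Alto would get 5.
- S4: Brio compares -3, 4, 2, 6 and picks XL; Alto would get -4.
- S5: Brio compares -5, 9, 4, 10 and picks XL; Alto would get 0.
Alto's induced payoffs are 8, 6, 5, -4, 0, so Alto commits to S1. Subgame-perfect outcome: (S1, M) with payoffs (8, 7).

8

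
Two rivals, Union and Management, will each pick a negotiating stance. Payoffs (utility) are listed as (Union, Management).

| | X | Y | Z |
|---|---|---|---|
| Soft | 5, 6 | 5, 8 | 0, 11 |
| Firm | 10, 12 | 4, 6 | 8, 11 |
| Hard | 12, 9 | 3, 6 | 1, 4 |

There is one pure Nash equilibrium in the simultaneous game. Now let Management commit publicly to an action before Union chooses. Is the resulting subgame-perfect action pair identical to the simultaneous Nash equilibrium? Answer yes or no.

no

Work backward from Union's decision.
- X: Union compares 5, 10, 12 and picks Hard; Management would get 9.
- Y: Union compares 5, 4, 3 and picks Soft; Management would get 8.
- Z: Union compares 0, 8, 1 and picks Firm; Management would get 11.
Maximizing over 9, 8, 11, Management chooses Z. Subgame-perfect outcome: (Firm, Z) with payoffs (8, 11).
For the simultaneous game, intersect best replies.
Union's best replies: X→Hard; Y→Soft; Z→Firm.
Management's best replies: Soft→Z; Firm→X; Hard→X.
Only (Hard, X) has each player best-responding; Nash payoffs (12, 9).
Sequential outcome (Firm, Z) differs from the Nash profile (Hard, X).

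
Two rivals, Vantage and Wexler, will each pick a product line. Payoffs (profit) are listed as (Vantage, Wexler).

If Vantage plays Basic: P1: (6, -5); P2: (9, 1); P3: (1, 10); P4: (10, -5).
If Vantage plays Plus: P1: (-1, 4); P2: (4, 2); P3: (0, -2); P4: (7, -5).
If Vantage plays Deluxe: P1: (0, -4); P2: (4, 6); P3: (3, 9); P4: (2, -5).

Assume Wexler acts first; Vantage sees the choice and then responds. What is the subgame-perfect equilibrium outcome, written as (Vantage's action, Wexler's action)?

Backward induction with Wexler moving first.
- P1: Vantage compares 6, -1, 0 and picks Basic; Wexler would get -5.
- P2: Vantage compares 9, 4, 4 and picks Basic; Wexler would get 1.
- P3: Vantage compares 1, 0, 3 and picks Deluxe; Wexler would get 9.
- P4: Vantage compares 10, 7, 2 and picks Basic; Wexler would get -5.
Wexler's induced payoffs are -5, 1, 9, -5, so Wexler commits to P3. Subgame-perfect outcome: (Deluxe, P3) with payoffs (3, 9).

(Deluxe, P3)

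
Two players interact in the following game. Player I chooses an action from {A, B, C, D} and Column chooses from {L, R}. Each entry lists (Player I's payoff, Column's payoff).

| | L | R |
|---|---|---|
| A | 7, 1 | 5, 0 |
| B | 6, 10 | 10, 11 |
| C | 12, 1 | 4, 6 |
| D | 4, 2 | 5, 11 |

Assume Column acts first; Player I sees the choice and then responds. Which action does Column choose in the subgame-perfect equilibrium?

Solve by backward induction (Column leads).
- L: BR = C, leader payoff 1.
- R: BR = B, leader payoff 11.
Among 1, 11, the best is 11 at R. Subgame-perfect outcome: (B, R) with payoffs (10, 11).

R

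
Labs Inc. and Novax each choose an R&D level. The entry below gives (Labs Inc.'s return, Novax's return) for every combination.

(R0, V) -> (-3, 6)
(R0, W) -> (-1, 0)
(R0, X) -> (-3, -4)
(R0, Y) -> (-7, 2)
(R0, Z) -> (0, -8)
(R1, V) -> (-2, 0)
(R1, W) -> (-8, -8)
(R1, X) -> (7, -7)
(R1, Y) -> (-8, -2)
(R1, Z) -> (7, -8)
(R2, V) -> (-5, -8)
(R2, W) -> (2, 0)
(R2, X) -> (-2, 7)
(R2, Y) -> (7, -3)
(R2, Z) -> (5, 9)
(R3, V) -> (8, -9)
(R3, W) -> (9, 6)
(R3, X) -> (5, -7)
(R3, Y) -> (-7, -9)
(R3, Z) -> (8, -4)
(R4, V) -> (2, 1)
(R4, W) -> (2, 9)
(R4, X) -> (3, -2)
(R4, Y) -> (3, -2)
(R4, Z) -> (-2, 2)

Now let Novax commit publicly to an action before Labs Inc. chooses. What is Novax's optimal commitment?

W

Backward induction with Novax moving first.
- V: BR = R3, leader payoff -9.
- W: BR = R3, leader payoff 6.
- X: BR = R1, leader payoff -7.
- Y: BR = R2, leader payoff -3.
- Z: BR = R3, leader payoff -4.
Maximizing over -9, 6, -7, -3, -4, Novax chooses W. Subgame-perfect outcome: (R3, W) with payoffs (9, 6).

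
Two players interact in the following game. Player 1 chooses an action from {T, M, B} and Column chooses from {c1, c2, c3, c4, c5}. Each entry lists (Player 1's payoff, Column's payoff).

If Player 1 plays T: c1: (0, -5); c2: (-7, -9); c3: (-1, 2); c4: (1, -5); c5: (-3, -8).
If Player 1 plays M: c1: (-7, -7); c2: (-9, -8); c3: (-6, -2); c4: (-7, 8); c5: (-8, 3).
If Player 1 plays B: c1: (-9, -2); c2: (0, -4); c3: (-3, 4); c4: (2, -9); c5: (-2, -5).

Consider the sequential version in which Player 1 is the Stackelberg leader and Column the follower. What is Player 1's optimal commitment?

T

Column best-responds to each possible Player 1 move:
- T: BR = c3, leader payoff -1.
- M: BR = c4, leader payoff -7.
- B: BR = c3, leader payoff -3.
Player 1's induced payoffs are -1, -7, -3, so Player 1 commits to T. Subgame-perfect outcome: (T, c3) with payoffs (-1, 2).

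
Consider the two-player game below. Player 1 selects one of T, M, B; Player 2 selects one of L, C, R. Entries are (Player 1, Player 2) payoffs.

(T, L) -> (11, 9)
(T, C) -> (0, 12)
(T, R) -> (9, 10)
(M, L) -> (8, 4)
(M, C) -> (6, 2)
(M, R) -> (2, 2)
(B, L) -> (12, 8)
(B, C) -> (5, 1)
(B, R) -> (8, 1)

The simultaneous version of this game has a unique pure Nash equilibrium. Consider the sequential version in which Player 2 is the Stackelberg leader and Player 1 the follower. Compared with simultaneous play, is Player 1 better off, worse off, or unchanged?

worse off

Work backward from Player 1's decision.
- L → Player 1 plays B (best of 11, 8, 12); Player 2 gets 8.
- C → Player 1 plays M (best of 0, 6, 5); Player 2 gets 2.
- R → Player 1 plays T (best of 9, 2, 8); Player 2 gets 10.
Player 2's induced payoffs are 8, 2, 10, so Player 2 commits to R. Subgame-perfect outcome: (T, R) with payoffs (9, 10).
For the simultaneous game, intersect best replies.
Player 1's best replies: L→B; C→M; R→T.
Player 2's best replies: T→C; M→L; B→L.
Only (B, L) has each player best-responding; Nash payoffs (12, 8).
Player 1 earns 9 sequentially versus 12 at the Nash outcome: worse off.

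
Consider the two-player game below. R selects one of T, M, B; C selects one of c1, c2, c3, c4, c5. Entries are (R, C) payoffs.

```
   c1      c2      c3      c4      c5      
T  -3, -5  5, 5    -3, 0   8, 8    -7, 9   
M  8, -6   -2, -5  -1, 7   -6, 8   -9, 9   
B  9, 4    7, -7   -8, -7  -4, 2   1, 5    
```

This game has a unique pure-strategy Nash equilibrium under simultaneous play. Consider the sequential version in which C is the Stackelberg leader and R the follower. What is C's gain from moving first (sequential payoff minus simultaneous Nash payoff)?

Backward induction with C moving first.
- c1: BR = B, leader payoff 4.
- c2: BR = B, leader payoff -7.
- c3: BR = M, leader payoff 7.
- c4: BR = T, leader payoff 8.
- c5: BR = B, leader payoff 5.
Among 4, -7, 7, 8, 5, the best is 8 at c4. Subgame-perfect outcome: (T, c4) with payoffs (8, 8).
For the simultaneous game, intersect best replies.
R's best replies: c1→B; c2→B; c3→M; c4→T; c5→B.
C's best replies: T→c5; M→c5; B→c5.
Only (B, c5) has each player best-responding; Nash payoffs (1, 5).
C's commitment gain: 8 − 5 = 3.

3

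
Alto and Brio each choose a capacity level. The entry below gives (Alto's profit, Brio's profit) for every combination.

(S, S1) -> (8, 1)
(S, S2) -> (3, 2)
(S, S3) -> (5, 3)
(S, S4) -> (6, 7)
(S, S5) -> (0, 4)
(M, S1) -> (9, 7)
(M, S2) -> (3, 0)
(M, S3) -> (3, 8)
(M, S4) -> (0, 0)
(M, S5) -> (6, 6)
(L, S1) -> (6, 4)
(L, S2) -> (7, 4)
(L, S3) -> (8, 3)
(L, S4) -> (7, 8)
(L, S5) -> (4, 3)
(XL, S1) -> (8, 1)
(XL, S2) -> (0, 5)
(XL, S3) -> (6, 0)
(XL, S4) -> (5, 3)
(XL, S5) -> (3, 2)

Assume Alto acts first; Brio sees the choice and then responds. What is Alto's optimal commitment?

Work backward from Brio's decision.
- S: BR = S4, leader payoff 6.
- M: BR = S3, leader payoff 3.
- L: BR = S4, leader payoff 7.
- XL: BR = S2, leader payoff 0.
Maximizing over 6, 3, 7, 0, Alto chooses L. Subgame-perfect outcome: (L, S4) with payoffs (7, 8).

L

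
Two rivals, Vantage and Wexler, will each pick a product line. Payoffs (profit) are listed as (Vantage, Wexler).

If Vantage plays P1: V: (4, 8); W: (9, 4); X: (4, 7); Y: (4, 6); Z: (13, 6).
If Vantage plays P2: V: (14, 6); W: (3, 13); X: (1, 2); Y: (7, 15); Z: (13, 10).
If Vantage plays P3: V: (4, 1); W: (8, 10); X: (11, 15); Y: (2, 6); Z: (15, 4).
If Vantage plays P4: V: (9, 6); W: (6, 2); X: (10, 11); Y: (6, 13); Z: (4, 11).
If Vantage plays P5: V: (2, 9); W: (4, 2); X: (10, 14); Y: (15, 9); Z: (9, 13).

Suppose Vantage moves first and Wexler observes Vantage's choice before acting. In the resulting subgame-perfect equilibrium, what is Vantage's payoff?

Backward induction with Vantage moving first.
- P1 → Wexler plays V (best of 8, 4, 7, 6, 6); Vantage gets 4.
- P2 → Wexler plays Y (best of 6, 13, 2, 15, 10); Vantage gets 7.
- P3 → Wexler plays X (best of 1, 10, 15, 6, 4); Vantage gets 11.
- P4 → Wexler plays Y (best of 6, 2, 11, 13, 11); Vantage gets 6.
- P5 → Wexler plays X (best of 9, 2, 14, 9, 13); Vantage gets 10.
Among 4, 7, 11, 6, 10, the best is 11 at P3. Subgame-perfect outcome: (P3, X) with payoffs (11, 15).

11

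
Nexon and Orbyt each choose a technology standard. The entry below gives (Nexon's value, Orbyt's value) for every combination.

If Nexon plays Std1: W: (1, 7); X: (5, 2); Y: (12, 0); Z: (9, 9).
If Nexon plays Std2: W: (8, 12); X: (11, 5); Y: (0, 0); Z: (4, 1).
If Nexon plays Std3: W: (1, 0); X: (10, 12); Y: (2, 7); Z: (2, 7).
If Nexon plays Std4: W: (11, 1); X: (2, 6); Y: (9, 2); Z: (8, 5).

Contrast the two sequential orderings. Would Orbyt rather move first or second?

second

If Nexon leads: Orbyt's best replies are Std1→Z, Std2→W, Std3→X, Std4→X; Nexon's induced payoffs 9, 8, 10, 2; outcome (Std3, X), payoffs (10, 12).
If Orbyt leads: Nexon's best replies are W→Std4, X→Std2, Y→Std1, Z→Std1; Orbyt's induced payoffs 1, 5, 0, 9; outcome (Std1, Z), payoffs (9, 9).
Orbyt gets 9 moving first and 12 moving second, so Orbyt prefers to move second.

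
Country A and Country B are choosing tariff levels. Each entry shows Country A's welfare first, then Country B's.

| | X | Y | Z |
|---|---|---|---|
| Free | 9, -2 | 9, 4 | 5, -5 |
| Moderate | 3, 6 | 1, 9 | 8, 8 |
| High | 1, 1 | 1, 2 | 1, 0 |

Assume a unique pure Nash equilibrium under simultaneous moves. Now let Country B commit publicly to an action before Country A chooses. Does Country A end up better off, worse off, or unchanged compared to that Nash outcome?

worse off

Work backward from Country A's decision.
- X: Country A compares 9, 3, 1 and picks Free; Country B would get -2.
- Y: Country A compares 9, 1, 1 and picks Free; Country B would get 4.
- Z: Country A compares 5, 8, 1 and picks Moderate; Country B would get 8.
Country B's induced payoffs are -2, 4, 8, so Country B commits to Z. Subgame-perfect outcome: (Moderate, Z) with payoffs (8, 8).
Under simultaneous play:
Country A's best replies: X→Free; Y→Free; Z→Moderate.
Country B's best replies: Free→Y; Moderate→Y; High→Y.
Only (Free, Y) has each player best-responding; Nash payoffs (9, 4).
Country A earns 8 sequentially versus 9 at the Nash outcome: worse off.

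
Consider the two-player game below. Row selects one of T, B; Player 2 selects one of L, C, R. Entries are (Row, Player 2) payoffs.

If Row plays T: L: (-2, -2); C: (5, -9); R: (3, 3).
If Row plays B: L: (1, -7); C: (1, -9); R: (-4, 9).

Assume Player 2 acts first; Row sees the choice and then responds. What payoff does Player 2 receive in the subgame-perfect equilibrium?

Solve by backward induction (Player 2 leads).
- L → Row plays B (best of -2, 1); Player 2 gets -7.
- C → Row plays T (best of 5, 1); Player 2 gets -9.
- R → Row plays T (best of 3, -4); Player 2 gets 3.
Player 2's induced payoffs are -7, -9, 3, so Player 2 commits to R. Subgame-perfect outcome: (T, R) with payoffs (3, 3).

3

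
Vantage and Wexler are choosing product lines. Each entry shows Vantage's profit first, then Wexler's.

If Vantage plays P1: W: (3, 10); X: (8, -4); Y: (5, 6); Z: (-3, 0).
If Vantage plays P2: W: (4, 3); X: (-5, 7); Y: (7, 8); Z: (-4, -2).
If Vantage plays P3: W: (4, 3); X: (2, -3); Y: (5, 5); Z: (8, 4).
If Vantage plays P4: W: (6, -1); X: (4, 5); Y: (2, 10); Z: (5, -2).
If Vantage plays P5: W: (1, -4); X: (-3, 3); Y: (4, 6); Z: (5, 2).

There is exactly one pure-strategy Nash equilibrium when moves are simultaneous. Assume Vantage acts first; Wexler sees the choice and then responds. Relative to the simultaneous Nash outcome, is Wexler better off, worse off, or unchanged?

Work backward from Wexler's decision.
- P1 → Wexler plays W (best of 10, -4, 6, 0); Vantage gets 3.
- P2 → Wexler plays Y (best of 3, 7, 8, -2); Vantage gets 7.
- P3 → Wexler plays Y (best of 3, -3, 5, 4); Vantage gets 5.
- P4 → Wexler plays Y (best of -1, 5, 10, -2); Vantage gets 2.
- P5 → Wexler plays Y (best of -4, 3, 6, 2); Vantage gets 4.
Among 3, 7, 5, 2, 4, the best is 7 at P2. Subgame-perfect outcome: (P2, Y) with payoffs (7, 8).
For the simultaneous game, intersect best replies.
Vantage's best replies: W→P4; X→P1; Y→P2; Z→P3.
Wexler's best replies: P1→W; P2→Y; P3→Y; P4→Y; P5→Y.
Only (P2, Y) has each player best-responding; Nash payoffs (7, 8).
Wexler earns 8 sequentially versus 8 at the Nash outcome: unchanged.

unchanged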